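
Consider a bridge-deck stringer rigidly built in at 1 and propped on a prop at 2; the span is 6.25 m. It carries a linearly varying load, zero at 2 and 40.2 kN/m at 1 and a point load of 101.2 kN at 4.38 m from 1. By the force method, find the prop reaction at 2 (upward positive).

R_2 = 82.26 kN

Take the reaction at 2 as the redundant and release it; the primary structure is a cantilever fixed at 1.
Downward deflection at the released point 2 due to the loads:
  triangular load, peak 40.2 at the fixed end: w₀L⁴/(30EI) = 2045/EI
  point load 101.2 at a = 4.38: Pa²(3L − a)/(6EI) = 4650/EI
  δ_0 = 6694/EI
Tip deflection under a unit load at 2: L³/(3EI) = 81.38/EI.
The prop prevents deflection at 2: R_2 = δ_0/δ_{22} = 6694/81.38 = 82.26 kN.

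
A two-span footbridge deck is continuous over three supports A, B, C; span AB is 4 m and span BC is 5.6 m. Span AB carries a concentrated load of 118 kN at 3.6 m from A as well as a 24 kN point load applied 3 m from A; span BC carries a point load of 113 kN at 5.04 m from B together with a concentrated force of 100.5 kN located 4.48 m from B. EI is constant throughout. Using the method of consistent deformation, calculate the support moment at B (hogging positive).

Take M_B as the redundant. Released structure: two simple spans AB and BC with a hinge at B.
Rotations at B on the released spans (each span's end-slope, ×1/EI):
  span AB: point load 118 at a = 3.6: Pab(L + a)/(6LEI) = 53.81/EI
  span AB: point load 24 at a = 3: Pab(L + a)/(6LEI) = 21/EI
  span BC: point load 113 at a = 5.04: Pab(L + b)/(6LEI) = 58.47/EI
  span BC: point load 100.5 at a = 4.48: Pab(L + b)/(6LEI) = 100.9/EI
  relative rotation θ_0 = (74.81 + 159.3)/EI = 234.1/EI
A unit hogging moment at B produces rotation L₁/(3EI) + L₂/(3EI) = 3.2/EI.
Compatibility: M_B·(L₁+L₂)/(3EI) = θ_0, giving M_B = 73.17 kN·m (hogging).

M_B = 73.17 kN·m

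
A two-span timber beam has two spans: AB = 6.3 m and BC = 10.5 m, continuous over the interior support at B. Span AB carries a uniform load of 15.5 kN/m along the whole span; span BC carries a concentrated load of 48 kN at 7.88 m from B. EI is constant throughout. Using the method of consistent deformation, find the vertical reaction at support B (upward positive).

R_B = 77.49 kN

Insert a hinge at B; M_B is the redundant, and each span becomes simply supported.
Rotations at B on the released spans (each span's end-slope, ×1/EI):
  span AB: UDL 15.5: wL³/(24EI) = 161.5/EI
  span BC: point load 48 at a = 7.88: Pab(L + b)/(6LEI) = 206.4/EI
  relative rotation θ_0 = (161.5 + 206.4)/EI = 367.9/EI
A unit hogging moment at B produces rotation L₁/(3EI) + L₂/(3EI) = 5.6/EI.
Slope continuity at B: θ_0 = M_B·5.6/EI, so M_B = 367.9/5.6 = 65.69 kN·m (hogging).
Span AB, ΣM about A with M_B applied at B: R_B^{AB}·6.3 = 307.6 + 65.69, so R_B^{AB} = 59.25 kN and R_A = 97.65 − 59.25 = 38.4 kN.
Span BC, ΣM about C: R_B^{BC}·10.5 = 125.8 + 65.69, so R_B^{BC} = 18.23 kN and R_C = 48 − 18.23 = 29.77 kN.
R_B = 59.25 + 18.23 = 77.49 kN.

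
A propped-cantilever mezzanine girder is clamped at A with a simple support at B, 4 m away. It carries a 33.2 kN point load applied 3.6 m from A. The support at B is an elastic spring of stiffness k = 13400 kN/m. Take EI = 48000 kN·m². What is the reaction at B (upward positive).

R_B = 24.18 kN

Release the roller at B. Primary structure: cantilever fixed at A.
Downward deflection at the released point B due to the loads:
  point load 33.2 at a = 3.6: Pa²(3L − a)/(6EI) = 602.4/EI
Tip deflection under a unit load at B: L³/(3EI) = 21.33/EI.
With EI = 48000 kN·m²: δ_0 = 0.01255 m and δ_{BB} = 0.000444 m/kN.
Compatibility — the spring shortens by R_B/k under the reaction it provides: δ_0 − R_B·δ_{BB} = R_B/k. With 1/k = 0.000075 m/kN, R_B = δ_0 / (δ_{BB} + 1/k) = 0.01255 / (0.000444 + 0.000075) = 24.18 kN.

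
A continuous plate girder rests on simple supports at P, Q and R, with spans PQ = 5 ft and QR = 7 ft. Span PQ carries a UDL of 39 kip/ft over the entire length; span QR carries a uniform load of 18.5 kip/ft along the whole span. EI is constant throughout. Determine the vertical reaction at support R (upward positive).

R_R = 48.05 kip

Release continuity at Q by inserting a hinge; the redundant is the internal moment M_Q. The primary structure is two simply-supported spans PQ and QR.
End slopes at the hinge Q, treating each span as simply supported:
  span PQ: UDL 39: wL³/(24EI) = 203.1/EI
  span QR: UDL 18.5: wL³/(24EI) = 264.4/EI
  relative rotation θ_0 = (203.1 + 264.4)/EI = 467.5/EI
A unit hogging moment at Q produces rotation L₁/(3EI) + L₂/(3EI) = 4/EI.
Compatibility: M_Q·(L₁+L₂)/(3EI) = θ_0, giving M_Q = 116.9 kip·ft (hogging).
Span QR, ΣM about R: R_Q^{QR}·7 = 453.2 + 116.9, so R_Q^{QR} = 81.45 kip and R_R = 129.5 − 81.45 = 48.05 kip.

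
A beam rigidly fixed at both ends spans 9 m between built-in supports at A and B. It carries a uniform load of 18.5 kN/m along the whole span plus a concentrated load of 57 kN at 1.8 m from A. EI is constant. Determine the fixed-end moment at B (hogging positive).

M_B = 141.3 kN·m

Release both end moments; the primary structure is a simply-supported span AB with redundants M_A and M_B.
Simple-span end rotations at A and B under the given loads:
  at A: UDL 18.5: wL³/(24EI) = 561.9/EI
  at B: UDL 18.5: wL³/(24EI) = 561.9/EI
  at A: point load 57 at a = 1.8: Pab(L + b)/(6LEI) = 221.6/EI
  at B: point load 57 at a = 1.8: Pab(L + a)/(6LEI) = 147.7/EI
  θ_A0 = 783.6/EI,  θ_B0 = 709.7/EI
Flexibility coefficients: a unit moment at one end gives L/(3EI) there and L/(6EI) at the far end, so f₁₁ = f₂₂ = 3/EI and f₁₂ = f₂₁ = 1.5/EI.
Compatibility — zero rotation at each built-in end:
  3 M_A + 1.5 M_B = 783.6
  1.5 M_A + 3 M_B = 709.7
Solving the pair gives M_A = 190.5 kN·m and M_B = 141.3 kN·m (hogging).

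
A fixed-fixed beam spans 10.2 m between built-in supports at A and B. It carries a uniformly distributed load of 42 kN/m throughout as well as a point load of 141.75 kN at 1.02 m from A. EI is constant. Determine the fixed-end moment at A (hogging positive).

M_A = 481.3 kN·m

Release both end moments; the primary structure is a simply-supported span AB with redundants M_A and M_B.
Simple-span end rotations at A and B under the given loads:
  at A: UDL 42: wL³/(24EI) = 1857/EI
  at B: UDL 42: wL³/(24EI) = 1857/EI
  at A: point load 141.75 at a = 1.02: Pab(L + b)/(6LEI) = 420.3/EI
  at B: point load 141.75 at a = 1.02: Pab(L + a)/(6LEI) = 243.3/EI
  θ_A0 = 2277/EI,  θ_B0 = 2100/EI
Flexibility coefficients: a unit moment at one end gives L/(3EI) there and L/(6EI) at the far end, so f₁₁ = f₂₂ = 3.4/EI and f₁₂ = f₂₁ = 1.7/EI.
Compatibility — zero rotation at each built-in end:
  3.4 M_A + 1.7 M_B = 2277
  1.7 M_A + 3.4 M_B = 2100
Solving the pair gives M_A = 481.3 kN·m and M_B = 377.2 kN·m (hogging).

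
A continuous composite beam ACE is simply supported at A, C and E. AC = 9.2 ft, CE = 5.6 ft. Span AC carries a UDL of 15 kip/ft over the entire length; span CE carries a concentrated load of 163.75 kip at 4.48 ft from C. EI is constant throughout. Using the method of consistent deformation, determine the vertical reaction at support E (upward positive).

R_E = 107.4 kip

Take M_C as the redundant. Released structure: two simple spans AC and CE with a hinge at C.
Discontinuity in slope at C on the released structure — sum the simple-span end rotations:
  span AC: UDL 15: wL³/(24EI) = 486.7/EI
  span CE: point load 163.75 at a = 4.48: Pab(L + b)/(6LEI) = 164.3/EI
  relative rotation θ_0 = (486.7 + 164.3)/EI = 651/EI
A unit hogging moment at C produces rotation L₁/(3EI) + L₂/(3EI) = 4.933/EI.
Compatibility: M_C·(L₁+L₂)/(3EI) = θ_0, giving M_C = 132 kip·ft (hogging).
Span CE, ΣM about E: R_C^{CE}·5.6 = 183.4 + 132, so R_C^{CE} = 56.31 kip and R_E = 163.8 − 56.31 = 107.4 kip.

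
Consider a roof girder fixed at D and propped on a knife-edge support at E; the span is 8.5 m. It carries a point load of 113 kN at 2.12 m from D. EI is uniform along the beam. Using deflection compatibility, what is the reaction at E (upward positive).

Remove the prop at E; the released (primary) structure is a cantilever built in at D.
Free-end deflection of the primary structure under the applied loading (downward +):
  point load 113 at a = 2.12: Pa²(3L − a)/(6EI) = 1979/EI
Flexibility coefficient — unit upward force at E: δ_{EE} = L³/(3EI) = 204.7/EI.
The prop prevents deflection at E: R_E = δ_0/δ_{EE} = 1979/204.7 = 9.667 kN.

R_E = 9.667 kN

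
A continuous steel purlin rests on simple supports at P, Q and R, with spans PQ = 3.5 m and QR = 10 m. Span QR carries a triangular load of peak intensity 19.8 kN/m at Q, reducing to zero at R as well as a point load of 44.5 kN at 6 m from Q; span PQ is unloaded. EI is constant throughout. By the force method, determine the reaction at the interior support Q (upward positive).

Take M_Q as the redundant. Released structure: two simple spans PQ and QR with a hinge at Q.
Discontinuity in slope at Q on the released structure — sum the simple-span end rotations:
  span QR: triangular load, peak 19.8: w₀L³/(45EI) = 440/EI
  span QR: point load 44.5 at a = 6: Pab(L + b)/(6LEI) = 249.2/EI
  relative rotation θ_0 = (0 + 689.2)/EI = 689.2/EI
A unit hogging moment at Q produces rotation L₁/(3EI) + L₂/(3EI) = 4.5/EI.
Compatibility: M_Q·(L₁+L₂)/(3EI) = θ_0, giving M_Q = 153.2 kN·m (hogging).
Span PQ, ΣM about P with M_Q applied at Q: R_Q^{PQ}·3.5 = 0 + 153.2, so R_Q^{PQ} = 43.76 kN and R_P = 0 − 43.76 = -43.76 kN.
Span QR, ΣM about R: R_Q^{QR}·10 = 838 + 153.2, so R_Q^{QR} = 99.12 kN and R_R = 143.5 − 99.12 = 44.38 kN.
R_Q = 43.76 + 99.12 = 142.9 kN.

R_Q = 142.9 kN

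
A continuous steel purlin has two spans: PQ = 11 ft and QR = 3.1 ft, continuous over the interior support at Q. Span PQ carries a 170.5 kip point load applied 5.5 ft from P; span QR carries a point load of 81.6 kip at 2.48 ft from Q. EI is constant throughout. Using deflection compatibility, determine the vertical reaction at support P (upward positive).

R_P = 59.82 kip

Take M_Q as the redundant. Released structure: two simple spans PQ and QR with a hinge at Q.
Rotations at Q on the released spans (each span's end-slope, ×1/EI):
  span PQ: point load 170.5 at a = 5.5: Pab(L + a)/(6LEI) = 1289/EI
  span QR: point load 81.6 at a = 2.48: Pab(L + b)/(6LEI) = 25.09/EI
  relative rotation θ_0 = (1289 + 25.09)/EI = 1314/EI
A unit hogging moment at Q produces rotation L₁/(3EI) + L₂/(3EI) = 4.7/EI.
Slope continuity at Q: θ_0 = M_Q·4.7/EI, so M_Q = 1314/4.7 = 279.7 kip·ft (hogging).
Span PQ, ΣM about P with M_Q applied at Q: R_Q^{PQ}·11 = 937.8 + 279.7, so R_Q^{PQ} = 110.7 kip and R_P = 170.5 − 110.7 = 59.82 kip.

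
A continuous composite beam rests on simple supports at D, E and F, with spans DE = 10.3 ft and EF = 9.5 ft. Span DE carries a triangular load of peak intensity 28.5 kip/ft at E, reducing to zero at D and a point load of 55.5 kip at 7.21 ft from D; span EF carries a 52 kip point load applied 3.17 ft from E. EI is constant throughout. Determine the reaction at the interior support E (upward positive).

Insert a hinge at E; M_E is the redundant, and each span becomes simply supported.
Discontinuity in slope at E on the released structure — sum the simple-span end rotations:
  span DE: triangular load, peak 28.5: w₀L³/(45EI) = 692.1/EI
  span DE: point load 55.5 at a = 7.21: Pab(L + a)/(6LEI) = 350.3/EI
  span EF: point load 52 at a = 3.17: Pab(L + b)/(6LEI) = 289.8/EI
  relative rotation θ_0 = (1042 + 289.8)/EI = 1332/EI
A unit hogging moment at E produces rotation L₁/(3EI) + L₂/(3EI) = 6.6/EI.
Slope continuity at E: θ_0 = M_E·6.6/EI, so M_E = 1332/6.6 = 201.8 kip·ft (hogging).
Span DE, ΣM about D with M_E applied at E: R_E^{DE}·10.3 = 1408 + 201.8, so R_E^{DE} = 156.3 kip and R_D = 202.3 − 156.3 = 45.98 kip.
Span EF, ΣM about F: R_E^{EF}·9.5 = 329.2 + 201.8, so R_E^{EF} = 55.9 kip and R_F = 52 − 55.9 = -3.895 kip.
R_E = 156.3 + 55.9 = 212.2 kip.

R_E = 212.2 kip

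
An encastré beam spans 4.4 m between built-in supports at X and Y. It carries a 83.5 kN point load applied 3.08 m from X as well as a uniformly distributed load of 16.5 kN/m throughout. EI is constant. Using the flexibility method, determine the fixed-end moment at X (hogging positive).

M_X = 49.77 kN·m

Release both end moments; the primary structure is a simply-supported span XY with redundants M_X and M_Y.
On the primary (simply-supported) span, the end slopes from the loading are:
  at X: point load 83.5 at a = 3.08: Pab(L + b)/(6LEI) = 73.55/EI
  at Y: point load 83.5 at a = 3.08: Pab(L + a)/(6LEI) = 96.19/EI
  at X: UDL 16.5: wL³/(24EI) = 58.56/EI
  at Y: UDL 16.5: wL³/(24EI) = 58.56/EI
  θ_X0 = 132.1/EI,  θ_Y0 = 154.7/EI
Flexibility coefficients: a unit moment at one end gives L/(3EI) there and L/(6EI) at the far end, so f₁₁ = f₂₂ = 1.467/EI and f₁₂ = f₂₁ = 0.7333/EI.
Compatibility — zero rotation at each built-in end:
  1.467 M_X + 0.7333 M_Y = 132.1
  0.7333 M_X + 1.467 M_Y = 154.7
Solving the pair gives M_X = 49.77 kN·m and M_Y = 80.63 kN·m (hogging).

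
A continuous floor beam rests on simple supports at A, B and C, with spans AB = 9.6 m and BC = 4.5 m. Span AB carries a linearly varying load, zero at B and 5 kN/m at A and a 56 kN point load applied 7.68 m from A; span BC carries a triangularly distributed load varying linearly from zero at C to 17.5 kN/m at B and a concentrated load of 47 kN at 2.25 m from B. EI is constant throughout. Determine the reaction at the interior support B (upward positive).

Release continuity at B by inserting a hinge; the redundant is the internal moment M_B. The primary structure is two simply-supported spans AB and BC.
Discontinuity in slope at B on the released structure — sum the simple-span end rotations:
  span AB: triangular load, peak 5: 7w₀L³/(360EI) = 86.02/EI
  span AB: point load 56 at a = 7.68: Pab(L + a)/(6LEI) = 247.7/EI
  span BC: triangular load, peak 17.5: w₀L³/(45EI) = 35.44/EI
  span BC: point load 47 at a = 2.25: Pab(L + b)/(6LEI) = 59.48/EI
  relative rotation θ_0 = (333.7 + 94.92)/EI = 428.7/EI
A unit hogging moment at B produces rotation L₁/(3EI) + L₂/(3EI) = 4.7/EI.
Compatibility: M_B·(L₁+L₂)/(3EI) = θ_0, giving M_B = 91.21 kN·m (hogging).
Span AB, ΣM about A with M_B applied at B: R_B^{AB}·9.6 = 506.9 + 91.21, so R_B^{AB} = 62.3 kN and R_A = 80 − 62.3 = 17.7 kN.
Span BC, ΣM about C: R_B^{BC}·4.5 = 223.9 + 91.21, so R_B^{BC} = 70.02 kN and R_C = 86.38 − 70.02 = 16.36 kN.
R_B = 62.3 + 70.02 = 132.3 kN.

R_B = 132.3 kN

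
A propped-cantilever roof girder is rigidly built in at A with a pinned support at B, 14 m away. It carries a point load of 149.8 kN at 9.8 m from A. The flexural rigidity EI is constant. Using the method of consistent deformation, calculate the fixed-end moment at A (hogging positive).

M_A = 286.3 kN·m

Remove the prop at B; the released (primary) structure is a cantilever built in at A.
Free-end deflection of the primary structure under the applied loading (downward +):
  point load 149.8 at a = 9.8: Pa²(3L − a)/(6EI) = 77209/EI
Tip deflection under a unit load at B: L³/(3EI) = 914.7/EI.
Compatibility at B: δ_0 − R_B·δ_{BB} = 0, so R_B = 77209/914.7 = 84.41 kN.
Moment equilibrium about A: M_A = Σ(load moments about A) − R_B·L = 1468 − 84.41×14 = 286.3 kN·m.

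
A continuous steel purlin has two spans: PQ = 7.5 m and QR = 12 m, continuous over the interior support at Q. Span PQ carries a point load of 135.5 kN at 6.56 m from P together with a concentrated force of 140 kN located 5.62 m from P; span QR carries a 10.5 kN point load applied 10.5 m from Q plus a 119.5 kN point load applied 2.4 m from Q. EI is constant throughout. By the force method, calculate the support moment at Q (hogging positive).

M_Q = 238.4 kN·m

Release continuity at Q by inserting a hinge; the redundant is the internal moment M_Q. The primary structure is two simply-supported spans PQ and QR.
Rotations at Q on the released spans (each span's end-slope, ×1/EI):
  span PQ: point load 135.5 at a = 6.56: Pab(L + a)/(6LEI) = 261.1/EI
  span PQ: point load 140 at a = 5.62: Pab(L + a)/(6LEI) = 431.3/EI
  span QR: point load 10.5 at a = 10.5: Pab(L + b)/(6LEI) = 31.01/EI
  span QR: point load 119.5 at a = 2.4: Pab(L + b)/(6LEI) = 826/EI
  relative rotation θ_0 = (692.3 + 857)/EI = 1549/EI
A unit hogging moment at Q produces rotation L₁/(3EI) + L₂/(3EI) = 6.5/EI.
Compatibility: M_Q·(L₁+L₂)/(3EI) = θ_0, giving M_Q = 238.4 kN·m (hogging).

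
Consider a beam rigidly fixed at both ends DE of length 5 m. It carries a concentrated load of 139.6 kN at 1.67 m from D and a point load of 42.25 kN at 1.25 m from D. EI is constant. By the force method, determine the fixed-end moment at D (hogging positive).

M_D = 133.1 kN·m

Release both end moments; the primary structure is a simply-supported span DE with redundants M_D and M_E.
End rotations of the released simple span under the applied load (×1/EI):
  at D: point load 139.6 at a = 1.67: Pab(L + b)/(6LEI) = 215.6/EI
  at E: point load 139.6 at a = 1.67: Pab(L + a)/(6LEI) = 172.6/EI
  at D: point load 42.25 at a = 1.25: Pab(L + b)/(6LEI) = 57.76/EI
  at E: point load 42.25 at a = 1.25: Pab(L + a)/(6LEI) = 41.26/EI
  θ_D0 = 273.3/EI,  θ_E0 = 213.9/EI
Flexibility coefficients: a unit moment at one end gives L/(3EI) there and L/(6EI) at the far end, so f₁₁ = f₂₂ = 1.667/EI and f₁₂ = f₂₁ = 0.8333/EI.
Compatibility — zero rotation at each built-in end:
  1.667 M_D + 0.8333 M_E = 273.3
  0.8333 M_D + 1.667 M_E = 213.9
Solving the pair gives M_D = 133.1 kN·m and M_E = 61.76 kN·m (hogging).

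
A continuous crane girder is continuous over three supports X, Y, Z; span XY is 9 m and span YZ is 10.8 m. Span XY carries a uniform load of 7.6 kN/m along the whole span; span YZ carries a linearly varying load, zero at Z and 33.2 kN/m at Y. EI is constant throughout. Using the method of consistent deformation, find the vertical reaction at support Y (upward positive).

R_Y = 189.5 kN

Release continuity at Y by inserting a hinge; the redundant is the internal moment M_Y. The primary structure is two simply-supported spans XY and YZ.
Rotations at Y on the released spans (each span's end-slope, ×1/EI):
  span XY: UDL 7.6: wL³/(24EI) = 230.8/EI
  span YZ: triangular load, peak 33.2: w₀L³/(45EI) = 929.4/EI
  relative rotation θ_0 = (230.8 + 929.4)/EI = 1160/EI
A unit hogging moment at Y produces rotation L₁/(3EI) + L₂/(3EI) = 6.6/EI.
Compatibility: M_Y·(L₁+L₂)/(3EI) = θ_0, giving M_Y = 175.8 kN·m (hogging).
Span XY, ΣM about X with M_Y applied at Y: R_Y^{XY}·9 = 307.8 + 175.8, so R_Y^{XY} = 53.73 kN and R_X = 68.4 − 53.73 = 14.67 kN.
Span YZ, ΣM about Z: R_Y^{YZ}·10.8 = 1291 + 175.8, so R_Y^{YZ} = 135.8 kN and R_Z = 179.3 − 135.8 = 43.48 kN.
R_Y = 53.73 + 135.8 = 189.5 kN.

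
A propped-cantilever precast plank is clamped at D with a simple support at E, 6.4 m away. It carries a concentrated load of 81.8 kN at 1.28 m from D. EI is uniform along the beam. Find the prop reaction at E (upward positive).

Choose R_E as the redundant. The primary structure is the cantilever fixed at D.
Free-end deflection of the primary structure under the applied loading (downward +):
  point load 81.8 at a = 1.28: Pa²(3L − a)/(6EI) = 400.3/EI
Tip deflection under a unit load at E: L³/(3EI) = 87.38/EI.
Compatibility at E: δ_0 − R_E·δ_{EE} = 0, so R_E = 400.3/87.38 = 4.581 kN.

R_E = 4.581 kN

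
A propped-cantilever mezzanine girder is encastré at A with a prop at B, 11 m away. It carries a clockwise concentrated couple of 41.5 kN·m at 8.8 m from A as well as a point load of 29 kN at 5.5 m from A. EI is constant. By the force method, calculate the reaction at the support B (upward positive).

Release the roller at B. Primary structure: cantilever fixed at A.
Downward deflection at the released point B due to the loads:
  clockwise couple 41.5 at a = 8.8: M₀a(2L − a)/(2EI) = 2410/EI
  point load 29 at a = 5.5: Pa²(3L − a)/(6EI) = 4021/EI
  δ_0 = 6431/EI
Tip deflection under a unit load at B: L³/(3EI) = 443.7/EI.
Compatibility at B: δ_0 − R_B·δ_{BB} = 0, so R_B = 6431/443.7 = 14.5 kN.

R_B = 14.5 kN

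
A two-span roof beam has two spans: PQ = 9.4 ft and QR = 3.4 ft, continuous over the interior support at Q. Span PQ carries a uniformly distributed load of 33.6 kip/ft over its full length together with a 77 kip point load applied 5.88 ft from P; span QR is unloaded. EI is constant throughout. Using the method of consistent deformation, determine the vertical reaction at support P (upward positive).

Take M_Q as the redundant. Released structure: two simple spans PQ and QR with a hinge at Q.
End slopes at the hinge Q, treating each span as simply supported:
  span PQ: UDL 33.6: wL³/(24EI) = 1163/EI
  span PQ: point load 77 at a = 5.88: Pab(L + a)/(6LEI) = 431.8/EI
  relative rotation θ_0 = (1595 + 0)/EI = 1595/EI
A unit hogging moment at Q produces rotation L₁/(3EI) + L₂/(3EI) = 4.267/EI.
Compatibility: M_Q·(L₁+L₂)/(3EI) = θ_0, giving M_Q = 373.7 kip·ft (hogging).
Span PQ, ΣM about P with M_Q applied at Q: R_Q^{PQ}·9.4 = 1937 + 373.7, so R_Q^{PQ} = 245.8 kip and R_P = 392.8 − 245.8 = 147 kip.

R_P = 147 kip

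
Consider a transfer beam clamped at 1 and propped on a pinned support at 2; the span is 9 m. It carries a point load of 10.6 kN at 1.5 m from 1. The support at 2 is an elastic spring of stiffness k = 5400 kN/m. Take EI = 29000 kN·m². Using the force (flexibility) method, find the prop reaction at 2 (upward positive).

Release the roller at 2. Primary structure: cantilever fixed at 1.
Downward deflection at the released point 2 due to the loads:
  point load 10.6 at a = 1.5: Pa²(3L − a)/(6EI) = 101.4/EI
Flexibility coefficient — unit upward force at 2: δ_{22} = L³/(3EI) = 243/EI.
With EI = 29000 kN·m²: δ_0 = 0.003495 m and δ_{22} = 0.008379 m/kN.
Compatibility — the spring shortens by R_2/k under the reaction it provides: δ_0 − R_2·δ_{22} = R_2/k. With 1/k = 0.000185 m/kN, R_2 = δ_0 / (δ_{22} + 1/k) = 0.003495 / (0.008379 + 0.000185) = 0.4081 kN.

R_2 = 0.4081 kN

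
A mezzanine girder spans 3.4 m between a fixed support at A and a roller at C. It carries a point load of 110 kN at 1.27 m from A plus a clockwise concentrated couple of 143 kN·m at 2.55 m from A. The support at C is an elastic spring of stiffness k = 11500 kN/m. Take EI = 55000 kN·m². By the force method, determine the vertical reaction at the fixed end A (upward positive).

Choose R_C as the redundant. The primary structure is the cantilever fixed at A.
Deflection at C on the released cantilever, summing each load's contribution:
  point load 110 at a = 1.27: Pa²(3L − a)/(6EI) = 264.1/EI
  clockwise couple 143 at a = 2.55: M₀a(2L − a)/(2EI) = 774.9/EI
  δ_0 = 1039/EI
Tip deflection under a unit load at C: L³/(3EI) = 13.1/EI.
With EI = 55000 kN·m²: δ_0 = 0.01889 m and δ_{CC} = 0.000238 m/kN.
Compatibility — the spring shortens by R_C/k under the reaction it provides: δ_0 − R_C·δ_{CC} = R_C/k. With 1/k = 0.000087 m/kN, R_C = δ_0 / (δ_{CC} + 1/k) = 0.01889 / (0.000238 + 0.000087) = 58.09 kN.
Vertical equilibrium: R_A = ΣP − R_C = 110 − 58.09 = 51.91 kN.

R_A = 51.91 kN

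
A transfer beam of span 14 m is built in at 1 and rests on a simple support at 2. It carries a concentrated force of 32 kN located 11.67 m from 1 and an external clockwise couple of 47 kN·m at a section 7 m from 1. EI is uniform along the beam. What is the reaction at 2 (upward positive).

R_2 = 27.86 kN

Remove the prop at 2; the released (primary) structure is a cantilever built in at 1.
Free-end deflection of the primary structure under the applied loading (downward +):
  point load 32 at a = 11.67: Pa²(3L − a)/(6EI) = 22030/EI
  clockwise couple 47 at a = 7: M₀a(2L − a)/(2EI) = 3454/EI
  δ_0 = 25484/EI
Flexibility coefficient — unit upward force at 2: δ_{22} = L³/(3EI) = 914.7/EI.
Compatibility at 2: δ_0 − R_2·δ_{22} = 0, so R_2 = 25484/914.7 = 27.86 kN.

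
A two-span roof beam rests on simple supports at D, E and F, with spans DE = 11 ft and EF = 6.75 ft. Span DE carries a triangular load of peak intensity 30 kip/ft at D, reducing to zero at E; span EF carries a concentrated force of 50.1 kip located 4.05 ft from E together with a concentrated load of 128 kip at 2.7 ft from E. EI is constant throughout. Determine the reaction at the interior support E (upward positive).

R_E = 203.5 kip

Take M_E as the redundant. Released structure: two simple spans DE and EF with a hinge at E.
Discontinuity in slope at E on the released structure — sum the simple-span end rotations:
  span DE: triangular load, peak 30: 7w₀L³/(360EI) = 776.4/EI
  span EF: point load 50.1 at a = 4.05: Pab(L + b)/(6LEI) = 127.8/EI
  span EF: point load 128 at a = 2.7: Pab(L + b)/(6LEI) = 373.2/EI
  relative rotation θ_0 = (776.4 + 501.1)/EI = 1277/EI
A unit hogging moment at E produces rotation L₁/(3EI) + L₂/(3EI) = 5.917/EI.
Compatibility: M_E·(L₁+L₂)/(3EI) = θ_0, giving M_E = 215.9 kip·ft (hogging).
Span DE, ΣM about D with M_E applied at E: R_E^{DE}·11 = 605 + 215.9, so R_E^{DE} = 74.63 kip and R_D = 165 − 74.63 = 90.37 kip.
Span EF, ΣM about F: R_E^{EF}·6.75 = 653.7 + 215.9, so R_E^{EF} = 128.8 kip and R_F = 178.1 − 128.8 = 49.27 kip.
R_E = 74.63 + 128.8 = 203.5 kip.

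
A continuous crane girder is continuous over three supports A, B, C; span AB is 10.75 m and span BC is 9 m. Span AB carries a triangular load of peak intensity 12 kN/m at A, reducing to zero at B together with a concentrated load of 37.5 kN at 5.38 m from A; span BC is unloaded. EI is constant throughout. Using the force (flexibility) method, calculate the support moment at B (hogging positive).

Release continuity at B by inserting a hinge; the redundant is the internal moment M_B. The primary structure is two simply-supported spans AB and BC.
End slopes at the hinge B, treating each span as simply supported:
  span AB: triangular load, peak 12: 7w₀L³/(360EI) = 289.9/EI
  span AB: point load 37.5 at a = 5.38: Pab(L + a)/(6LEI) = 270.9/EI
  relative rotation θ_0 = (560.8 + 0)/EI = 560.8/EI
A unit hogging moment at B produces rotation L₁/(3EI) + L₂/(3EI) = 6.583/EI.
Slope continuity at B: θ_0 = M_B·6.583/EI, so M_B = 560.8/6.583 = 85.19 kN·m (hogging).

M_B = 85.19 kN·m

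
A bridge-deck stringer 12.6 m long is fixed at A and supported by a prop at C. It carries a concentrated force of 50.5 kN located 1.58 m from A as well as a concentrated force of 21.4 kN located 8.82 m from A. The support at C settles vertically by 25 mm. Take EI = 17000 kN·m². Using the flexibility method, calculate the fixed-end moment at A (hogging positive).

M_A = 110.2 kN·m

Remove the prop at C; the released (primary) structure is a cantilever built in at A.
Deflection at C on the released cantilever, summing each load's contribution:
  point load 50.5 at a = 1.58: Pa²(3L − a)/(6EI) = 761/EI
  point load 21.4 at a = 8.82: Pa²(3L − a)/(6EI) = 8041/EI
  δ_0 = 8802/EI
Tip deflection under a unit load at C: L³/(3EI) = 666.8/EI.
With EI = 17000 kN·m²: δ_0 = 0.51775 m and δ_{CC} = 0.039223 m/kN.
Compatibility — the beam at C must follow the support down by 0.025 m: δ_0 − R_C·δ_{CC} = 0.025, so R_C = (0.51775 − 0.025)/0.039223 = 12.56 kN.
Moment equilibrium about A: M_A = Σ(load moments about A) − R_C·L = 268.5 − 12.56×12.6 = 110.2 kN·m.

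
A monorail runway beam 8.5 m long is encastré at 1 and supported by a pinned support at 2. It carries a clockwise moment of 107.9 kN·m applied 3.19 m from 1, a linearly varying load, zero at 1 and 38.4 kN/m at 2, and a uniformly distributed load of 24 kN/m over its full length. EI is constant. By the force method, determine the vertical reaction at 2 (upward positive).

Take the reaction at 2 as the redundant and release it; the primary structure is a cantilever fixed at 1.
Free-end deflection of the primary structure under the applied loading (downward +):
  clockwise couple 107.9 at a = 3.19: M₀a(2L − a)/(2EI) = 2377/EI
  triangular load, peak 38.4 at the free end: 11w₀L⁴/(120EI) = 18375/EI
  UDL 24: wL⁴/(8EI) = 15660/EI
  δ_0 = 36412/EI
Tip deflection under a unit load at 2: L³/(3EI) = 204.7/EI.
The prop prevents deflection at 2: R_2 = δ_0/δ_{22} = 36412/204.7 = 177.9 kN.

R_2 = 177.9 kN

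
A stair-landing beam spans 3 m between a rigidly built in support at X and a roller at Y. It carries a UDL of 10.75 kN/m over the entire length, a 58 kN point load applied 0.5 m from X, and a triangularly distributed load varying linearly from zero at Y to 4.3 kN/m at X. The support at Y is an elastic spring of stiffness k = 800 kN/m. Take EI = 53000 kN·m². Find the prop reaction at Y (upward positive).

Choose R_Y as the redundant. The primary structure is the cantilever fixed at X.
Free-end deflection of the primary structure under the applied loading (downward +):
  UDL 10.75: wL⁴/(8EI) = 108.8/EI
  point load 58 at a = 0.5: Pa²(3L − a)/(6EI) = 20.54/EI
  triangular load, peak 4.3 at the fixed end: w₀L⁴/(30EI) = 11.61/EI
  δ_0 = 141/EI
Tip deflection under a unit load at Y: L³/(3EI) = 9/EI.
With EI = 53000 kN·m²: δ_0 = 0.00266 m and δ_{YY} = 0.00017 m/kN.
Compatibility — the spring shortens by R_Y/k under the reaction it provides: δ_0 − R_Y·δ_{YY} = R_Y/k. With 1/k = 0.00125 m/kN, R_Y = δ_0 / (δ_{YY} + 1/k) = 0.00266 / (0.00017 + 0.00125) = 1.874 kN.

R_Y = 1.874 kN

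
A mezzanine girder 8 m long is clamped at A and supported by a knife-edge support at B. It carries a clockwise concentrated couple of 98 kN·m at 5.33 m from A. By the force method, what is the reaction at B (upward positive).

Choose R_B as the redundant. The primary structure is the cantilever fixed at A.
Free-end deflection of the primary structure under the applied loading (downward +):
  clockwise couple 98 at a = 5.33: M₀a(2L − a)/(2EI) = 2787/EI
Flexibility coefficient — unit upward force at B: δ_{BB} = L³/(3EI) = 170.7/EI.
Compatibility at B: δ_0 − R_B·δ_{BB} = 0, so R_B = 2787/170.7 = 16.33 kN.

R_B = 16.33 kN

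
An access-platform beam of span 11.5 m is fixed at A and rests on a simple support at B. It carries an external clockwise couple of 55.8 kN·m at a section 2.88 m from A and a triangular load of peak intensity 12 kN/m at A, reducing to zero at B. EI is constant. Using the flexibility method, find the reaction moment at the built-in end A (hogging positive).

M_A = 124.9 kN·m

Choose R_B as the redundant. The primary structure is the cantilever fixed at A.
Deflection at B on the released cantilever, summing each load's contribution:
  clockwise couple 55.8 at a = 2.88: M₀a(2L − a)/(2EI) = 1617/EI
  triangular load, peak 12 at the fixed end: w₀L⁴/(30EI) = 6996/EI
  δ_0 = 8613/EI
Tip deflection under a unit load at B: L³/(3EI) = 507/EI.
Compatibility at B: δ_0 − R_B·δ_{BB} = 0, so R_B = 8613/507 = 16.99 kN.
Moment equilibrium about A: M_A = Σ(load moments about A) − R_B·L = 320.3 − 16.99×11.5 = 124.9 kN·m.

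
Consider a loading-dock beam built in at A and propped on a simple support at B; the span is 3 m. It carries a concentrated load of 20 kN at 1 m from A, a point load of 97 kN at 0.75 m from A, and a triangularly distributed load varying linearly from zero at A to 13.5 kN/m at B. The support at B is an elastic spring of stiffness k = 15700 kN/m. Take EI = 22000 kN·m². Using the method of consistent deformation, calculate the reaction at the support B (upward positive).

R_B = 19.41 kN

Choose R_B as the redundant. The primary structure is the cantilever fixed at A.
Deflection at B on the released cantilever, summing each load's contribution:
  point load 20 at a = 1: Pa²(3L − a)/(6EI) = 26.67/EI
  point load 97 at a = 0.75: Pa²(3L − a)/(6EI) = 75.02/EI
  triangular load, peak 13.5 at the free end: 11w₀L⁴/(120EI) = 100.2/EI
  δ_0 = 201.9/EI
Tip deflection under a unit load at B: L³/(3EI) = 9/EI.
With EI = 22000 kN·m²: δ_0 = 0.009179 m and δ_{BB} = 0.000409 m/kN.
Compatibility — the spring shortens by R_B/k under the reaction it provides: δ_0 − R_B·δ_{BB} = R_B/k. With 1/k = 0.000064 m/kN, R_B = δ_0 / (δ_{BB} + 1/k) = 0.009179 / (0.000409 + 0.000064) = 19.41 kN.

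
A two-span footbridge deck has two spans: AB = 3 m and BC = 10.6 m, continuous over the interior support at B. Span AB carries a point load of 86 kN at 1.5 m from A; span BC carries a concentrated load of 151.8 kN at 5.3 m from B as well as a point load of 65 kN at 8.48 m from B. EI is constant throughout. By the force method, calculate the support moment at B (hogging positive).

M_B = 297.4 kN·m

Insert a hinge at B; M_B is the redundant, and each span becomes simply supported.
Discontinuity in slope at B on the released structure — sum the simple-span end rotations:
  span AB: point load 86 at a = 1.5: Pab(L + a)/(6LEI) = 48.38/EI
  span BC: point load 151.8 at a = 5.3: Pab(L + b)/(6LEI) = 1066/EI
  span BC: point load 65 at a = 8.48: Pab(L + b)/(6LEI) = 233.7/EI
  relative rotation θ_0 = (48.38 + 1300)/EI = 1348/EI
A unit hogging moment at B produces rotation L₁/(3EI) + L₂/(3EI) = 4.533/EI.
Compatibility: M_B·(L₁+L₂)/(3EI) = θ_0, giving M_B = 297.4 kN·m (hogging).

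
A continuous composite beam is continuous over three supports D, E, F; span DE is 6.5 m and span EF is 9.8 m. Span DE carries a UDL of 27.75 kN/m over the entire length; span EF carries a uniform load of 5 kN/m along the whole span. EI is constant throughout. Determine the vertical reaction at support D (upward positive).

R_D = 75.64 kN

Insert a hinge at E; M_E is the redundant, and each span becomes simply supported.
Discontinuity in slope at E on the released structure — sum the simple-span end rotations:
  span DE: UDL 27.75: wL³/(24EI) = 317.5/EI
  span EF: UDL 5: wL³/(24EI) = 196.1/EI
  relative rotation θ_0 = (317.5 + 196.1)/EI = 513.6/EI
A unit hogging moment at E produces rotation L₁/(3EI) + L₂/(3EI) = 5.433/EI.
Slope continuity at E: θ_0 = M_E·5.433/EI, so M_E = 513.6/5.433 = 94.53 kN·m (hogging).
Span DE, ΣM about D with M_E applied at E: R_E^{DE}·6.5 = 586.2 + 94.53, so R_E^{DE} = 104.7 kN and R_D = 180.4 − 104.7 = 75.64 kN.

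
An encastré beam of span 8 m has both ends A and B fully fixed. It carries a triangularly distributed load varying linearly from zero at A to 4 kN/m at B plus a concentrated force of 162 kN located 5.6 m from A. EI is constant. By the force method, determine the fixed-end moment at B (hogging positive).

M_B = 203.3 kN·m

Release both end moments; the primary structure is a simply-supported span AB with redundants M_A and M_B.
End rotations of the released simple span under the applied load (×1/EI):
  at A: triangular load, peak 4: 7w₀L³/(360EI) = 39.82/EI
  at B: triangular load, peak 4: w₀L³/(45EI) = 45.51/EI
  at A: point load 162 at a = 5.6: Pab(L + b)/(6LEI) = 471.7/EI
  at B: point load 162 at a = 5.6: Pab(L + a)/(6LEI) = 616.9/EI
  θ_A0 = 511.6/EI,  θ_B0 = 662.4/EI
Flexibility coefficients: a unit moment at one end gives L/(3EI) there and L/(6EI) at the far end, so f₁₁ = f₂₂ = 2.667/EI and f₁₂ = f₂₁ = 1.333/EI.
Compatibility — zero rotation at each built-in end:
  2.667 M_A + 1.333 M_B = 511.6
  1.333 M_A + 2.667 M_B = 662.4
Solving the pair gives M_A = 90.18 kN·m and M_B = 203.3 kN·m (hogging).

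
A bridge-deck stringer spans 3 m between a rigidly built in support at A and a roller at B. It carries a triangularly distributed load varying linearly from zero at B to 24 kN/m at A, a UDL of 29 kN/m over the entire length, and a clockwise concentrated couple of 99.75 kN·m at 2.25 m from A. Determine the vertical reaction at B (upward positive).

R_B = 86.58 kN

Choose R_B as the redundant. The primary structure is the cantilever fixed at A.
Deflection at B on the released cantilever, summing each load's contribution:
  triangular load, peak 24 at the fixed end: w₀L⁴/(30EI) = 64.8/EI
  UDL 29: wL⁴/(8EI) = 293.6/EI
  clockwise couple 99.75 at a = 2.25: M₀a(2L − a)/(2EI) = 420.8/EI
  δ_0 = 779.2/EI
Tip deflection under a unit load at B: L³/(3EI) = 9/EI.
Compatibility at B: δ_0 − R_B·δ_{BB} = 0, so R_B = 779.2/9 = 86.58 kN.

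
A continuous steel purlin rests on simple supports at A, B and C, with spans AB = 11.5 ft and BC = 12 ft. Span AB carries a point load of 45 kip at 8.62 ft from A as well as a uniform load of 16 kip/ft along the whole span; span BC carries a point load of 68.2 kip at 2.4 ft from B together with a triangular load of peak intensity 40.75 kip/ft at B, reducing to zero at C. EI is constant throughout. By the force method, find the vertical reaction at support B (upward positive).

R_B = 416.7 kip

Take M_B as the redundant. Released structure: two simple spans AB and BC with a hinge at B.
Discontinuity in slope at B on the released structure — sum the simple-span end rotations:
  span AB: point load 45 at a = 8.62: Pab(L + a)/(6LEI) = 325.8/EI
  span AB: UDL 16: wL³/(24EI) = 1014/EI
  span BC: point load 68.2 at a = 2.4: Pab(L + b)/(6LEI) = 471.4/EI
  span BC: triangular load, peak 40.75: w₀L³/(45EI) = 1565/EI
  relative rotation θ_0 = (1340 + 2036)/EI = 3376/EI
A unit hogging moment at B produces rotation L₁/(3EI) + L₂/(3EI) = 7.833/EI.
Compatibility: M_B·(L₁+L₂)/(3EI) = θ_0, giving M_B = 431 kip·ft (hogging).
Span AB, ΣM about A with M_B applied at B: R_B^{AB}·11.5 = 1446 + 431, so R_B^{AB} = 163.2 kip and R_A = 229 − 163.2 = 65.79 kip.
Span BC, ΣM about C: R_B^{BC}·12 = 2611 + 431, so R_B^{BC} = 253.5 kip and R_C = 312.7 − 253.5 = 59.23 kip.
R_B = 163.2 + 253.5 = 416.7 kip.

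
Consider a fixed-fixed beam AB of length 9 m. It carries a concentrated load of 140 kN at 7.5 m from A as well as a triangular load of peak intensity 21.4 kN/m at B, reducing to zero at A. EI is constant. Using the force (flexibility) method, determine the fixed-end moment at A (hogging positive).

Release both end moments; the primary structure is a simply-supported span AB with redundants M_A and M_B.
End rotations of the released simple span under the applied load (×1/EI):
  at A: point load 140 at a = 7.5: Pab(L + b)/(6LEI) = 306.2/EI
  at B: point load 140 at a = 7.5: Pab(L + a)/(6LEI) = 481.2/EI
  at A: triangular load, peak 21.4: 7w₀L³/(360EI) = 303.3/EI
  at B: triangular load, peak 21.4: w₀L³/(45EI) = 346.7/EI
  θ_A0 = 609.6/EI,  θ_B0 = 827.9/EI
Flexibility coefficients: a unit moment at one end gives L/(3EI) there and L/(6EI) at the far end, so f₁₁ = f₂₂ = 3/EI and f₁₂ = f₂₁ = 1.5/EI.
Compatibility — zero rotation at each built-in end:
  3 M_A + 1.5 M_B = 609.6
  1.5 M_A + 3 M_B = 827.9
Solving the pair gives M_A = 86.95 kN·m and M_B = 232.5 kN·m (hogging).

M_A = 86.95 kN·m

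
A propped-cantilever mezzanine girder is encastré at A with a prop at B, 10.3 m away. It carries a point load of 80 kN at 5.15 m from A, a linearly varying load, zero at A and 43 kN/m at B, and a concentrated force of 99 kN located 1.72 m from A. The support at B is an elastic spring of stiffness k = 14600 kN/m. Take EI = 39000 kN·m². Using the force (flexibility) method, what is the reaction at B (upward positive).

R_B = 149.6 kN

Remove the prop at B; the released (primary) structure is a cantilever built in at A.
Primary-structure tip deflection at B by superposition:
  point load 80 at a = 5.15: Pa²(3L − a)/(6EI) = 9106/EI
  triangular load, peak 43 at the free end: 11w₀L⁴/(120EI) = 44364/EI
  point load 99 at a = 1.72: Pa²(3L − a)/(6EI) = 1424/EI
  δ_0 = 54894/EI
Tip deflection under a unit load at B: L³/(3EI) = 364.2/EI.
With EI = 39000 kN·m²: δ_0 = 1.4075 m and δ_{BB} = 0.00934 m/kN.
Compatibility — the spring shortens by R_B/k under the reaction it provides: δ_0 − R_B·δ_{BB} = R_B/k. With 1/k = 0.000068 m/kN, R_B = δ_0 / (δ_{BB} + 1/k) = 1.4075 / (0.00934 + 0.000068) = 149.6 kN.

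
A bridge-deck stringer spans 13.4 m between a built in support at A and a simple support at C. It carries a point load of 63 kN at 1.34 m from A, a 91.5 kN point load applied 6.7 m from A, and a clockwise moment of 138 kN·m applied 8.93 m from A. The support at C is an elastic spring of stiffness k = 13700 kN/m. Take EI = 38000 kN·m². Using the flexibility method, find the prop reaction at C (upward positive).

R_C = 43.09 kN

Choose R_C as the redundant. The primary structure is the cantilever fixed at A.
Primary-structure tip deflection at C by superposition:
  point load 63 at a = 1.34: Pa²(3L − a)/(6EI) = 732.7/EI
  point load 91.5 at a = 6.7: Pa²(3L − a)/(6EI) = 22933/EI
  clockwise couple 138 at a = 8.93: M₀a(2L − a)/(2EI) = 11011/EI
  δ_0 = 34677/EI
Tip deflection under a unit load at C: L³/(3EI) = 802/EI.
With EI = 38000 kN·m²: δ_0 = 0.91255 m and δ_{CC} = 0.021106 m/kN.
Compatibility — the spring shortens by R_C/k under the reaction it provides: δ_0 − R_C·δ_{CC} = R_C/k. With 1/k = 0.000073 m/kN, R_C = δ_0 / (δ_{CC} + 1/k) = 0.91255 / (0.021106 + 0.000073) = 43.09 kN.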